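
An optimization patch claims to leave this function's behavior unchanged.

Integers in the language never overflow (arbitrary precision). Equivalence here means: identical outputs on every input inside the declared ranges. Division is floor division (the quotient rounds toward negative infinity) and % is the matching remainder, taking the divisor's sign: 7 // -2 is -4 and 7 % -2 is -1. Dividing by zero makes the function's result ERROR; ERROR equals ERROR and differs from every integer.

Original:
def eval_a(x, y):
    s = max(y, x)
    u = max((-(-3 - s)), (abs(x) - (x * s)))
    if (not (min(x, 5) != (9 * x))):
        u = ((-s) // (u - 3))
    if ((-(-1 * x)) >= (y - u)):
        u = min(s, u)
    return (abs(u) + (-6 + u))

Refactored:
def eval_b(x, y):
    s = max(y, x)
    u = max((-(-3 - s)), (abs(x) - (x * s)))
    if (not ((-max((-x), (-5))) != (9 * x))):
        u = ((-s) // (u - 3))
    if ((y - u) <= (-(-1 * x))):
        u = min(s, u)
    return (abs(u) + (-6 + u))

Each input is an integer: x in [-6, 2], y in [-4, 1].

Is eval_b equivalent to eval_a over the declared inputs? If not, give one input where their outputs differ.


Equivalent — the differences include min/max/abs usage differs, plus comparison usage differs, yet no declared input distinguishes the two.
As a probe, take x=-1, y=0: eval_a runs s = 0; u = 3; (not (min(x, 5) != (9 * x))) -> false; ((-(-1 * x)) >= (y - u)) -> true; u = 0; return -6; eval_b runs s = 0; u = 3; (not ((-max((-x), (-5))) != (9 * x))) -> false; ((y - u) <= (-(-1 * x))) -> true; u = 0; return -6; both end at -6.
Every one of the 54 inputs gives matching results.
verdict: equivalent


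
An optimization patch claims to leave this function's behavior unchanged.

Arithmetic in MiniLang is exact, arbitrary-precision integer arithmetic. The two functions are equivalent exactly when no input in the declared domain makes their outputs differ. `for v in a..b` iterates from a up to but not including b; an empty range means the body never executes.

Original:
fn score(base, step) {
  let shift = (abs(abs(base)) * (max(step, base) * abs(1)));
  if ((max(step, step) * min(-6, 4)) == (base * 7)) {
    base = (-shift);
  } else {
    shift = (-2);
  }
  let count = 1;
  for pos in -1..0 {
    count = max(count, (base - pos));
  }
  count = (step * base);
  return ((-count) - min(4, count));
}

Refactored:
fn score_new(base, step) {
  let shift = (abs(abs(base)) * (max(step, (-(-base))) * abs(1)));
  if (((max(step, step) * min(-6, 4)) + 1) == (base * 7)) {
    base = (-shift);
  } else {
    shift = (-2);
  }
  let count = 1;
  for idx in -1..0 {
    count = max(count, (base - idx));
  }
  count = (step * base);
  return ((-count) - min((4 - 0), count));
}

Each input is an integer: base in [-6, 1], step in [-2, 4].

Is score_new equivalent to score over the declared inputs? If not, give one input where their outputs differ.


These are not equivalent — on base=1, step=-1 the outputs split (2 vs -2).
score: shift=1, then ((max(step, step) * min(-6, 4)) == (base * 7)) is false, then shift=-2, then count=1, then (pos=-1), then count=2, then count=-1, then returns 2
score_new: shift=1, then (((max(step, step) * min(-6, 4)) + 1) == (base * 7)) is true, then base=-1, then count=1, then (idx=-1), then count=1, then count=1, then returns -2
verdict: not equivalent; witness: base=1, step=-1


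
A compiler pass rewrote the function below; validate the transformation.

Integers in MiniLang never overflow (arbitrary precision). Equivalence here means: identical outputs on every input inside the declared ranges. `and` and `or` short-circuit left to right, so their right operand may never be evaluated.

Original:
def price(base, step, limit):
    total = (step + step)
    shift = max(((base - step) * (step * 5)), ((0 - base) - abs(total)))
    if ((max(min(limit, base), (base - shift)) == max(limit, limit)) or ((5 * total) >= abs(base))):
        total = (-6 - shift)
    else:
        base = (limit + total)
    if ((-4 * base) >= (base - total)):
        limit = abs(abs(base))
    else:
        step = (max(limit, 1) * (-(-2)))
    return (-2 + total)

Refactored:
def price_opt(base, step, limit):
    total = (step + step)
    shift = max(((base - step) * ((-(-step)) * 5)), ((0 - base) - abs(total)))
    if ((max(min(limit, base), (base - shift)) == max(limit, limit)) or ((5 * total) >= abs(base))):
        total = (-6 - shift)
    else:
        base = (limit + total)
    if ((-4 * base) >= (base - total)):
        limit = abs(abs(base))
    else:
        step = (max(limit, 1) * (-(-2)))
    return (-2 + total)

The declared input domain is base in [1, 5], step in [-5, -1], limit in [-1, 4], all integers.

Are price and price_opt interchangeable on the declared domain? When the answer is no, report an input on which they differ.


The two are interchangeable: same computation, different form, and every declared input agrees.
One worked example (base=2, step=-5, limit=2) — price: total becomes -10; next shift becomes -12; next ((max(min(limit, base), (base - shift)) == max(limit, limit)) or ((5 * total) >= abs(base))) evaluates to false; next base becomes -8; next ((-4 * base) >= (base - total)) evaluates to true; next limit becomes 8; next final value -12; price_opt: total becomes -10; next shift becomes -12; next ((max(min(limit, base), (base - shift)) == max(limit, limit)) or ((5 * total) >= abs(base))) evaluates to false; next base becomes -8; next ((-4 * base) >= (base - total)) evaluates to true; next limit becomes 8; next final value -12; agreement on -12.
Checked all 150 inputs in the declared domain: the outputs agree on every one.
verdict: equivalent


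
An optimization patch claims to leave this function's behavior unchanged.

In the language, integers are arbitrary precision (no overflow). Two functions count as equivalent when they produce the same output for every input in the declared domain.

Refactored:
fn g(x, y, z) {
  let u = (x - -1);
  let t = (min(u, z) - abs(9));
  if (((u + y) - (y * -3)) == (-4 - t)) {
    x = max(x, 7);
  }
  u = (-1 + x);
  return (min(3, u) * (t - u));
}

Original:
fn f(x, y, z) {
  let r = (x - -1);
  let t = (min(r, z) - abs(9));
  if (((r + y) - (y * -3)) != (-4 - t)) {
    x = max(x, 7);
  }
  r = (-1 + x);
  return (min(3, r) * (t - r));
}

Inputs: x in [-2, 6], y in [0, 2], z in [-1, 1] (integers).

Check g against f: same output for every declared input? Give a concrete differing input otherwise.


There is a counterexample at x=-2, y=0, z=-1: -48 on one side, 21 on the other.
f: r = -1; t = -10; (((r + y) - (y * -3)) != (-4 - t)) -> true; x = 7; r = 6; return -48
g: u = -1; t = -10; (((u + y) - (y * -3)) == (-4 - t)) -> false; u = -3; return 21
verdict: not equivalent; witness: x=-2, y=0, z=-1


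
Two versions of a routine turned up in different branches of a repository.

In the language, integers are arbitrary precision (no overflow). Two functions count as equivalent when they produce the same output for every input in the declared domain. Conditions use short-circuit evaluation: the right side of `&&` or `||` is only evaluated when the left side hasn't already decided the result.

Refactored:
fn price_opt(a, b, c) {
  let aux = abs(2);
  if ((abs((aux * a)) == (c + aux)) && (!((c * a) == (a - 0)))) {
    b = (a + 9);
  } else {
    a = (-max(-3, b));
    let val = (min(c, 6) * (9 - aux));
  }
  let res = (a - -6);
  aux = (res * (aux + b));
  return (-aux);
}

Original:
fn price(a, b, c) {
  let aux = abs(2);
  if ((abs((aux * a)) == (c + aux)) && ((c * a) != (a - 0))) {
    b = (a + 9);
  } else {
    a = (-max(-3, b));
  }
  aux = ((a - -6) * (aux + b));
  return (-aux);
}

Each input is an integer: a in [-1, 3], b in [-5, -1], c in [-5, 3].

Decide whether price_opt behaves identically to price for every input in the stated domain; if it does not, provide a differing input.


Equivalent. A substantive addition is an assignment to `val` whose value nothing reads; no result depends on it.
Every one of the 225 inputs gives matching results.
Spot check at a=2, b=-4, c=-1 — price: aux=2, then ((abs((aux * a)) == (c + aux)) && ((c * a) != (a - 0))) is false, then a=3, then aux=-18, then returns 18. price_opt: aux=2, then ((abs((aux * a)) == (c + aux)) && (!((c * a) == (a - 0)))) is false, then a=3, then val=-7, then res=9, then aux=-18, then returns 18. Both give 18.
verdict: equivalent


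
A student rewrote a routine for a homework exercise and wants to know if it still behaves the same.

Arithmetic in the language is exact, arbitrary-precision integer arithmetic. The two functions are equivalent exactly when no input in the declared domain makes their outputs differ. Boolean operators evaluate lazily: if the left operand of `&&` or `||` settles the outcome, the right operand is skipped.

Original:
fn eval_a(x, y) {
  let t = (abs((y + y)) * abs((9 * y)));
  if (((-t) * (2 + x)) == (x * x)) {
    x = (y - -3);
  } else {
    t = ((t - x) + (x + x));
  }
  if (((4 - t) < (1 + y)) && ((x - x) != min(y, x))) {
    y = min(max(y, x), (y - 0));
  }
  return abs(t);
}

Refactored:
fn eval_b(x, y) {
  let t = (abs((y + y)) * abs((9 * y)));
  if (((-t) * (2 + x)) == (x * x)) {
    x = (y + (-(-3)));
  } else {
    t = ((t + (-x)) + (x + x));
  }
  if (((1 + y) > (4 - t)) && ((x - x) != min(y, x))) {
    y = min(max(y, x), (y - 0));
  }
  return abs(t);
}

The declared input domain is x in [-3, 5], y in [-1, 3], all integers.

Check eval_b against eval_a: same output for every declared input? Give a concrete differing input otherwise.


This is a faithful refactor — comparison usage differs; also arithmetic usage differs, but the computed results match everywhere.
As a probe, take x=2, y=0: eval_a runs t becomes 0; next (((-t) * (2 + x)) == (x * x)) evaluates to false; next t becomes 2; next (((4 - t) < (1 + y)) && ((x - x) != min(y, x))) evaluates to false; next final value 2; eval_b runs t becomes 0; next (((-t) * (2 + x)) == (x * x)) evaluates to false; next t becomes 2; next (((1 + y) > (4 - t)) && ((x - x) != min(y, x))) evaluates to false; next final value 2; both end at 2.
Checked all 45 inputs in the declared domain: the outputs agree on every one.
verdict: equivalent


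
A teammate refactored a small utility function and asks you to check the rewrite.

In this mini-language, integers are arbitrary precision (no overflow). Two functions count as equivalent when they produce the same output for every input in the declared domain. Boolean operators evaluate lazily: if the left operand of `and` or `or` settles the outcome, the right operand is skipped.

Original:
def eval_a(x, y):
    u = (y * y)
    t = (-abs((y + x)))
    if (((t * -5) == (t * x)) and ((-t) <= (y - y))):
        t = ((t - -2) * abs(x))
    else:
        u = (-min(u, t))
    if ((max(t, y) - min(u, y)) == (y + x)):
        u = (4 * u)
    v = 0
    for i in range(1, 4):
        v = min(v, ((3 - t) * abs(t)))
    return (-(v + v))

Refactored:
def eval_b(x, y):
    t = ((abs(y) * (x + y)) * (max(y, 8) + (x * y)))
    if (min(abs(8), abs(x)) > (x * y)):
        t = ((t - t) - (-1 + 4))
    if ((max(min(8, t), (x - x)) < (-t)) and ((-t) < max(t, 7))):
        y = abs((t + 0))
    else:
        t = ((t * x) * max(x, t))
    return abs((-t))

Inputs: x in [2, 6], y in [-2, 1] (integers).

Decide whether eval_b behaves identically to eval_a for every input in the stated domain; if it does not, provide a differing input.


Try x=2, y=-2.
eval_a: u=4, then t=0, then (((t * -5) == (t * x)) and ((-t) <= (y - y))) is true, then t=4, then ((max(t, y) - min(u, y)) == (y + x)) is false, then v=0, then (i=1), then v=-4, then (i=2), then v=-4, then (i=3), then v=-4, then returns 8
eval_b: t=0, then (min(abs(8), abs(x)) > (x * y)) is true, then t=-3, then ((max(min(8, t), (x - x)) < (-t)) and ((-t) < max(t, 7))) is true, then y=3, then returns 3
8 and 3 differ, so these are not the same function on this domain.
verdict: not equivalent; witness: x=2, y=-2


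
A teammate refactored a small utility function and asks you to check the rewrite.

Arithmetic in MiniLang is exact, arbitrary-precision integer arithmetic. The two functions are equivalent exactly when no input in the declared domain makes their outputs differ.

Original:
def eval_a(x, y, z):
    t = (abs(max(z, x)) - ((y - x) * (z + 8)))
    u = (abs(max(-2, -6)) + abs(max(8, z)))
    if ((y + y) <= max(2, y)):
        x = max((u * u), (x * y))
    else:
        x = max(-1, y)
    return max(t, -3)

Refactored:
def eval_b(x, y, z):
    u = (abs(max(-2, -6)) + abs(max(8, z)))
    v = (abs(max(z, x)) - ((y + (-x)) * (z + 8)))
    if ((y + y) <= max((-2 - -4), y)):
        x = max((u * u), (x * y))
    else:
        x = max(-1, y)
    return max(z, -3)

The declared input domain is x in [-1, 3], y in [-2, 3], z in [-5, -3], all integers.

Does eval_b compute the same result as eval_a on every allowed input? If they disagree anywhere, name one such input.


Evaluate both at x=-1, y=-2, z=-5.
eval_a: t=4, then u=10, then ((y + y) <= max(2, y)) is true, then x=100, then returns 4
eval_b: u=10, then v=4, then ((y + y) <= max((-2 - -4), y)) is true, then x=100, then returns -3
4 and -3 differ, so these are not the same function on this domain.
verdict: not equivalent; witness: x=-1, y=-2, z=-5


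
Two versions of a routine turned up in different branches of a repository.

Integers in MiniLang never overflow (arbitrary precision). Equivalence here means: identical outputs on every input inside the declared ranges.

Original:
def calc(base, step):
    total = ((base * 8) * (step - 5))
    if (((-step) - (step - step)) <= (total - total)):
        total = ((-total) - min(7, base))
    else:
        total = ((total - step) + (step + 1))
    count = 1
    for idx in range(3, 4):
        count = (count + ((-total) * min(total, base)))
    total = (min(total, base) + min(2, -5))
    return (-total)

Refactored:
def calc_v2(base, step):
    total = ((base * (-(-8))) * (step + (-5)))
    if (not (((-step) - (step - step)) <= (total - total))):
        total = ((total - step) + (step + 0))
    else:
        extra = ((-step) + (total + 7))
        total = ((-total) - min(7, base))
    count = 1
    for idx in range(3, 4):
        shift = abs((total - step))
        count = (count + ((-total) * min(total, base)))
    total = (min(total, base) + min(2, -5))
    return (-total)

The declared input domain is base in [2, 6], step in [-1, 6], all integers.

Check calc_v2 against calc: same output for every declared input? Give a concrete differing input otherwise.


These are not equivalent — on base=2, step=-1 the outputs split (100 vs 101).
calc: total = -96; (((-step) - (step - step)) <= (total - total)) -> false; total = -95; count = 1; [idx=3]; count = -9024; total = -100; return 100
calc_v2: total = -96; (not (((-step) - (step - step)) <= (total - total))) -> true; total = -96; count = 1; [idx=3]; shift = 95; count = -9215; total = -101; return 101
verdict: not equivalent; witness: base=2, step=-1


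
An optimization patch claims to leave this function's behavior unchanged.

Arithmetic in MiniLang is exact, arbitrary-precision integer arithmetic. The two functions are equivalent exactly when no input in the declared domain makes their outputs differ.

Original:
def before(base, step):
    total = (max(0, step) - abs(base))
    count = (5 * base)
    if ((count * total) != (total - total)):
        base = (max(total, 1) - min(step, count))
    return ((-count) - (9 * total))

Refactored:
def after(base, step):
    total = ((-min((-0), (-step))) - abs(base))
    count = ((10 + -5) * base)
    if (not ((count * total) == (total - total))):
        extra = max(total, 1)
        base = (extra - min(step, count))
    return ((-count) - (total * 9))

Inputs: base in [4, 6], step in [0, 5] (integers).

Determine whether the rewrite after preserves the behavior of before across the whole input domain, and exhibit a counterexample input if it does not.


Side by side, the visible changes include: statement counts differ; and constant usage differs; and boolean connective usage differs; and local variable names differ; and arithmetic usage differs; and min/max/abs usage differs; and comparison usage differs.
Spot check at base=6, step=5 — before: total := -1 | count := 30 | ((count * total) != (total - total)): true | base := -4 | result -21. after: total := -1 | count := 30 | (not ((count * total) == (total - total))): true | extra := 1 | base := -4 | result -21. Both give -21.
An exhaustive pass over the 18 declared inputs shows identical outputs.
verdict: equivalent


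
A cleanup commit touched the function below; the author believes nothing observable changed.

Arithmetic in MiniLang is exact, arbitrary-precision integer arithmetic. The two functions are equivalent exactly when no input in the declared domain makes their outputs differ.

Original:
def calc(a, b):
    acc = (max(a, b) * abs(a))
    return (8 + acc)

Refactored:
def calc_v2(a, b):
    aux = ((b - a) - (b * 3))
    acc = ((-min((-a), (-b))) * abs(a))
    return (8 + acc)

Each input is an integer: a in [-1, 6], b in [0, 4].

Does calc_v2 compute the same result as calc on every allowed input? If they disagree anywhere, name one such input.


Reading the diff, among the changes: constant usage differs, local variable names differ, statement counts differ, min/max/abs usage differs, arithmetic usage differs.
One worked example (a=2, b=4) — calc: acc=8, then returns 16; calc_v2: aux=-10, then acc=8, then returns 16; agreement on 16.
Every one of the 40 inputs gives matching results.
verdict: equivalent


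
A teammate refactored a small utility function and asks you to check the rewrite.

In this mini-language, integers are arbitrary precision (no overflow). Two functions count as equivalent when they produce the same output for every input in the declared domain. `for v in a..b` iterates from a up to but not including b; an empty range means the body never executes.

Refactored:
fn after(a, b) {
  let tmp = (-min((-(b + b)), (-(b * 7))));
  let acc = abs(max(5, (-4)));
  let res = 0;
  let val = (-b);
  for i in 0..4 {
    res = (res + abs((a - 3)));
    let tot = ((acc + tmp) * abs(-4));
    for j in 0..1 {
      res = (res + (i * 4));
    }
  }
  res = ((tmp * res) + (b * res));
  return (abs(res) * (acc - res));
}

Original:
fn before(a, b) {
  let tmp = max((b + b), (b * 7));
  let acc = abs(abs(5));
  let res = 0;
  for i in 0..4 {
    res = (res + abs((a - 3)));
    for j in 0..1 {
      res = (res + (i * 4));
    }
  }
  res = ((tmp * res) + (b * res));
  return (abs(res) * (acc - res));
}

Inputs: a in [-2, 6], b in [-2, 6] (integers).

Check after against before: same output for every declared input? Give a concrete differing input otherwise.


Equivalent. The edit looks behavioral (`5` became `4`), but over these ranges it never changes the outcome.
Sweeping the whole domain (81 inputs) finds no disagreement.
As a probe, take a=-1, b=-1: before runs tmp = -2; acc = 5; res = 0; [i=0]; res = 4; [j=0]; res = 4; [i=1]; res = 8; [j=0]; res = 12; [i=2]; res = 16; [j=0]; res = 24; [i=3]; res = 28; [j=0]; res = 40; res = -120; return 15000; after runs tmp = -2; acc = 5; res = 0; val = 1; [i=0]; res = 4; tot = 12; [j=0]; res = 4; [i=1]; res = 8; tot = 12; [j=0]; res = 12; [i=2]; res = 16; tot = 12; [j=0]; res = 24; [i=3]; res = 28; tot = 12; [j=0]; res = 40; res = -120; return 15000; both end at 15000.
verdict: equivalent


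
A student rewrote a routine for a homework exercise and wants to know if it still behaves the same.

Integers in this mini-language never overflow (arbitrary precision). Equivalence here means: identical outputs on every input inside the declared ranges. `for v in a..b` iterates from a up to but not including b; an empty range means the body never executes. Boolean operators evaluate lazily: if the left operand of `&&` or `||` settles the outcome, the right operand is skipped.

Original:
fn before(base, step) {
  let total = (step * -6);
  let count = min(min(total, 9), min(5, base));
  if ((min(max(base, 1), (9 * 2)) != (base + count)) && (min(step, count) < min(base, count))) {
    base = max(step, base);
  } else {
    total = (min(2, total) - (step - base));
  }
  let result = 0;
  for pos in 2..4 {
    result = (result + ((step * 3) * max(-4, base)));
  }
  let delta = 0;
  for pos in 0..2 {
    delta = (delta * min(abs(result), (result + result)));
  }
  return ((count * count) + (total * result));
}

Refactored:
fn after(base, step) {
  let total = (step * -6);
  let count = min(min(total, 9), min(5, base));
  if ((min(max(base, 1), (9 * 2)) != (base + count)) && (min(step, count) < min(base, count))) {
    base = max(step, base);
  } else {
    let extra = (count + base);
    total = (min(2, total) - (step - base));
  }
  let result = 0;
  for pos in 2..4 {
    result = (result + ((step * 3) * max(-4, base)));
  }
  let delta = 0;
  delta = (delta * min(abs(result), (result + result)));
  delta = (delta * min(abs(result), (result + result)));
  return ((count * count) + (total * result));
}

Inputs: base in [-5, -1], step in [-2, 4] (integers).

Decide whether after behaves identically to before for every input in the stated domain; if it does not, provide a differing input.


This is a faithful refactor — local variable names differ; arithmetic usage differs; min/max/abs usage differs; loop structure differs; statement counts differ, but the computed results match everywhere.
Tracing base=-5, step=4: before: total=-24, then count=-24, then ((min(max(base, 1), (9 * 2)) != (base + count)) && (min(step, count) < min(base, count))) is false, then total=-33, then result=0, then (pos=2), then result=-48, then (pos=3), then result=-96, then delta=0, then (pos=0), then delta=0, then (pos=1), then delta=0, then returns 3744 | after: total=-24, then count=-24, then ((min(max(base, 1), (9 * 2)) != (base + count)) && (min(step, count) < min(base, count))) is false, then extra=-29, then total=-33, then result=0, then (pos=2), then result=-48, then (pos=3), then result=-96, then delta=0, then delta=0, then delta=0, then returns 3744 — matching result 3744.
An exhaustive pass over the 35 declared inputs shows identical outputs.
verdict: equivalent


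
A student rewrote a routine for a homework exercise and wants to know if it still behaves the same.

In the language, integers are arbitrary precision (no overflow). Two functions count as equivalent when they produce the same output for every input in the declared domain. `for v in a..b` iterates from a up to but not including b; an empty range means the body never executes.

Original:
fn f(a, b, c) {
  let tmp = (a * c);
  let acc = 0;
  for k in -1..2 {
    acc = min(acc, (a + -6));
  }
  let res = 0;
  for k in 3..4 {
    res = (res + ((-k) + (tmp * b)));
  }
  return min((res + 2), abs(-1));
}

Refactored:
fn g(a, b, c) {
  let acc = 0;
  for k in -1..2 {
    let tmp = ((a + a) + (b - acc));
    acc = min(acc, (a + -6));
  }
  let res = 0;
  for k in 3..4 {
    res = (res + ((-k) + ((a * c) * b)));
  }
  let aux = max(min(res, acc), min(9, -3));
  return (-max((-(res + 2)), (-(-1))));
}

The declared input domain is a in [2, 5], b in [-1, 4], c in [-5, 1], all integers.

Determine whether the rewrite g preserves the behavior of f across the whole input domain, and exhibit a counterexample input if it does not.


The rewrite breaks on a=2, b=-1, c=-5, where the results are 1 and -1.
f: tmp = -10; acc = 0; [k=-1]; acc = -4; [k=0]; acc = -4; [k=1]; acc = -4; res = 0; [k=3]; res = 7; return 1
g: acc = 0; [k=-1]; tmp = 3; acc = -4; [k=0]; tmp = 7; acc = -4; [k=1]; tmp = 7; acc = -4; res = 0; [k=3]; res = 7; aux = -3; return -1
verdict: not equivalent; witness: a=2, b=-1, c=-5


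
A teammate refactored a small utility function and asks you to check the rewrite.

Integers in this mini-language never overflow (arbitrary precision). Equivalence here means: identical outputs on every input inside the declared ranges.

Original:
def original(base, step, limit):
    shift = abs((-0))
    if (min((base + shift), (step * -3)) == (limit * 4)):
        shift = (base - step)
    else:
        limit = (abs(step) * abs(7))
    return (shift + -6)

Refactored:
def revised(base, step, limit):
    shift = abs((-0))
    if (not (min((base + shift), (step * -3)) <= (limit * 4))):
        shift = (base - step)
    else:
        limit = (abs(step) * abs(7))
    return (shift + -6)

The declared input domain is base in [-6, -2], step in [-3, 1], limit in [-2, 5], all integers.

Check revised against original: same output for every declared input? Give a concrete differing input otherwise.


The rewrite breaks on base=-6, step=-3, limit=-2, where the results are -6 and -9.
original: shift := 0 | (min((base + shift), (step * -3)) == (limit * 4)): false | limit := 21 | result -6
revised: shift := 0 | (not (min((base + shift), (step * -3)) <= (limit * 4))): true | shift := -3 | result -9
verdict: not equivalent; witness: base=-6, step=-3, limit=-2


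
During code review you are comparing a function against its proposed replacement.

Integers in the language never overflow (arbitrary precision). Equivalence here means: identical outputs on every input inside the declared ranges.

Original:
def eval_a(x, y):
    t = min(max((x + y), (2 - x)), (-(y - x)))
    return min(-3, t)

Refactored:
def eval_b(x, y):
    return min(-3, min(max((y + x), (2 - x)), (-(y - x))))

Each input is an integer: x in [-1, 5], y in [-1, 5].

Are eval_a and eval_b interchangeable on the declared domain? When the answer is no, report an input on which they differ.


Comparing the listings, the differences include: statement counts differ; also local variable names differ.
As a probe, take x=1, y=-1: eval_a runs t=1, then returns -3; eval_b runs returns -3; both end at -3.
Sweeping the whole domain (49 inputs) finds no disagreement.
verdict: equivalent


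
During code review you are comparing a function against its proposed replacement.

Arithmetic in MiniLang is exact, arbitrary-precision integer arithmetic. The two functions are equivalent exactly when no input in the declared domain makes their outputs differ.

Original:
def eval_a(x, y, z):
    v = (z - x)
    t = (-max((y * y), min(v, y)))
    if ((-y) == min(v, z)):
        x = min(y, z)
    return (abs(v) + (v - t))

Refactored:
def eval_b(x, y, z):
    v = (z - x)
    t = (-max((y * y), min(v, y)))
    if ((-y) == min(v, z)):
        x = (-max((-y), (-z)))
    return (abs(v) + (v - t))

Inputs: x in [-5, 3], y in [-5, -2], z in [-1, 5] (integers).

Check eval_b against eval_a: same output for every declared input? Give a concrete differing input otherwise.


Equivalent — the differences include min/max/abs usage differs, yet no declared input distinguishes the two.
One worked example (x=2, y=-4, z=0) — eval_a: v = -2; t = -16; ((-y) == min(v, z)) -> false; return 16; eval_b: v = -2; t = -16; ((-y) == min(v, z)) -> false; return 16; agreement on 16.
Checked all 252 inputs in the declared domain: the outputs agree on every one.
verdict: equivalent


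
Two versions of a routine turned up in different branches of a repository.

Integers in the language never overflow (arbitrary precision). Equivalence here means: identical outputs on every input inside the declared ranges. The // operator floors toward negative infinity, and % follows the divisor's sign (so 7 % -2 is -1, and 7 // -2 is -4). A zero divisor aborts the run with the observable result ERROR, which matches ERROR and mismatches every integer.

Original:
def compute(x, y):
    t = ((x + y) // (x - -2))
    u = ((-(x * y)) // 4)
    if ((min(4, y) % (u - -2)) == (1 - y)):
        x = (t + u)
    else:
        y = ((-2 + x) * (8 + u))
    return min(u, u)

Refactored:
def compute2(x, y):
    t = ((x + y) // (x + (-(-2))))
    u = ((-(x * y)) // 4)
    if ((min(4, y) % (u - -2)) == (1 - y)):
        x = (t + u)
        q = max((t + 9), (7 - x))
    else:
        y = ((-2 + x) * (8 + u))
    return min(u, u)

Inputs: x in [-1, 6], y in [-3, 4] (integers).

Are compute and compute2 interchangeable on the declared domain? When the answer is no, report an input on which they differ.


Side by side, the visible changes include: constant usage differs; and min/max/abs usage differs; and statement counts differ; and arithmetic usage differs; and local variable names differ.
Spot check at x=0, y=2 — compute: t := 1 | u := 0 | ((min(4, y) % (u - -2)) == (1 - y)): false | y := -16 | result 0. compute2: t := 1 | u := 0 | ((min(4, y) % (u - -2)) == (1 - y)): false | y := -16 | result 0. Both give 0.
Across all 64 domain points the two functions coincide.
verdict: equivalent


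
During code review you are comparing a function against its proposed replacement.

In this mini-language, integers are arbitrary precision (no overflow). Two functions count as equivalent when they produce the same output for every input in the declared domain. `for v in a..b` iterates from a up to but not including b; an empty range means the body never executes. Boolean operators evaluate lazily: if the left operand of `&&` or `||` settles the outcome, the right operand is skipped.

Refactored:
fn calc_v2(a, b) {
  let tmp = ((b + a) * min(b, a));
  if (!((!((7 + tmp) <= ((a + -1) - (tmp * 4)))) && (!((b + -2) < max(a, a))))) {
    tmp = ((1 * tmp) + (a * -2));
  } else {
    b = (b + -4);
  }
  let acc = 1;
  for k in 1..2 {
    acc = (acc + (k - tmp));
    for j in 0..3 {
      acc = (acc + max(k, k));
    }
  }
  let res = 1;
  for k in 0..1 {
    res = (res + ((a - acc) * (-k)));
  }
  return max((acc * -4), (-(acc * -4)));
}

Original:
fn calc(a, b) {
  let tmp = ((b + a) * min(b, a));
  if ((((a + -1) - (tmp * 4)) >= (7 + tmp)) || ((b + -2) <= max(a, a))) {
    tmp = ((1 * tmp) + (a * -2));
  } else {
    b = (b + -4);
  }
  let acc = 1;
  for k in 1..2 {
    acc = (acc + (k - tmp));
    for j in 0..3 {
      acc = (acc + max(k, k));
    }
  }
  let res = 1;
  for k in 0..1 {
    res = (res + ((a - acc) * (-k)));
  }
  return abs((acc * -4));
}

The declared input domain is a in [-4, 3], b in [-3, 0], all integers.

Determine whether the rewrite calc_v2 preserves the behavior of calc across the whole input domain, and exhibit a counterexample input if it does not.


These are not equivalent — on a=-4, b=-2 the outputs split (108 vs 76).
calc: tmp := 24 | ((((a + -1) - (tmp * 4)) >= (7 + tmp)) || ((b + -2) <= max(a, a))): true | tmp := 32 | acc := 1 | iter k=1: | acc := -30 | iter j=0: | acc := -29 | iter j=1: | acc := -28 | iter j=2: | acc := -27 | res := 1 | iter k=0: | res := 1 | result 108
calc_v2: tmp := 24 | (!((!((7 + tmp) <= ((a + -1) - (tmp * 4)))) && (!((b + -2) < max(a, a))))): false | b := -6 | acc := 1 | iter k=1: | acc := -22 | iter j=0: | acc := -21 | iter j=1: | acc := -20 | iter j=2: | acc := -19 | res := 1 | iter k=0: | res := 1 | result 76
verdict: not equivalent; witness: a=-4, b=-2


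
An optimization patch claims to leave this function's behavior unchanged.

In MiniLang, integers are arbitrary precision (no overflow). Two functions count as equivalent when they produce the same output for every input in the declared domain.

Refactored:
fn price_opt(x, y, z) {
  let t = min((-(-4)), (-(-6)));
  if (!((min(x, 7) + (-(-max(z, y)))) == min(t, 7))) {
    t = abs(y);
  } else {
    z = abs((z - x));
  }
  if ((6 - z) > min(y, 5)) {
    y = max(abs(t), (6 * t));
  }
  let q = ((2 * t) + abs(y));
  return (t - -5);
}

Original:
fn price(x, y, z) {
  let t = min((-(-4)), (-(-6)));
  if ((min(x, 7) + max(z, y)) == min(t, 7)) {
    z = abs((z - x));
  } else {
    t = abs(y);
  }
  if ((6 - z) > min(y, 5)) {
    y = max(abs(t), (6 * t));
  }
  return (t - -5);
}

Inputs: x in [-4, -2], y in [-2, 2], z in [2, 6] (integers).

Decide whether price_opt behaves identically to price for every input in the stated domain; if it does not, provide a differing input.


Equivalent — the differences include arithmetic usage differs, plus constant usage differs, plus boolean connective usage differs, plus statement counts differ, plus min/max/abs usage differs, plus local variable names differ, yet no declared input distinguishes the two.
As a probe, take x=-2, y=1, z=5: price runs t=4, then ((min(x, 7) + max(z, y)) == min(t, 7)) is false, then t=1, then ((6 - z) > min(y, 5)) is false, then returns 6; price_opt runs t=4, then (!((min(x, 7) + (-(-max(z, y)))) == min(t, 7))) is true, then t=1, then ((6 - z) > min(y, 5)) is false, then q=3, then returns 6; both end at 6.
Every one of the 75 inputs gives matching results.
verdict: equivalent


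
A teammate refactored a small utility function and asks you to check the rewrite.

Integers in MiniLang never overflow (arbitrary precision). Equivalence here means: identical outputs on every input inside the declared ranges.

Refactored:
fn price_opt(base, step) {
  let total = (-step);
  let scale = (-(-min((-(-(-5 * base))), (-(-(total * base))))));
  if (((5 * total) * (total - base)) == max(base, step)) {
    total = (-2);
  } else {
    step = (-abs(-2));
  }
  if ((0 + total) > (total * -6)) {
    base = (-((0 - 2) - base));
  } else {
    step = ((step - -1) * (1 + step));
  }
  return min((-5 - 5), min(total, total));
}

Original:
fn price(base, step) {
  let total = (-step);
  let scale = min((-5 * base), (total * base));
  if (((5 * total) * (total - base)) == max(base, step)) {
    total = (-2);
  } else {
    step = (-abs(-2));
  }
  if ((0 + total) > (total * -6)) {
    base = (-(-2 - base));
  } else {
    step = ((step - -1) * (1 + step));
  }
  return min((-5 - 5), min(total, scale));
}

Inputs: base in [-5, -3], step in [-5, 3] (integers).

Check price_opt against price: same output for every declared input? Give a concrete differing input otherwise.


These are not equivalent — on base=-5, step=-5 the outputs split (-25 vs -10).
price: total=5, then scale=-25, then (((5 * total) * (total - base)) == max(base, step)) is false, then step=-2, then ((0 + total) > (total * -6)) is true, then base=-3, then returns -25
price_opt: total=5, then scale=-25, then (((5 * total) * (total - base)) == max(base, step)) is false, then step=-2, then ((0 + total) > (total * -6)) is true, then base=-3, then returns -10
verdict: not equivalent; witness: base=-5, step=-5


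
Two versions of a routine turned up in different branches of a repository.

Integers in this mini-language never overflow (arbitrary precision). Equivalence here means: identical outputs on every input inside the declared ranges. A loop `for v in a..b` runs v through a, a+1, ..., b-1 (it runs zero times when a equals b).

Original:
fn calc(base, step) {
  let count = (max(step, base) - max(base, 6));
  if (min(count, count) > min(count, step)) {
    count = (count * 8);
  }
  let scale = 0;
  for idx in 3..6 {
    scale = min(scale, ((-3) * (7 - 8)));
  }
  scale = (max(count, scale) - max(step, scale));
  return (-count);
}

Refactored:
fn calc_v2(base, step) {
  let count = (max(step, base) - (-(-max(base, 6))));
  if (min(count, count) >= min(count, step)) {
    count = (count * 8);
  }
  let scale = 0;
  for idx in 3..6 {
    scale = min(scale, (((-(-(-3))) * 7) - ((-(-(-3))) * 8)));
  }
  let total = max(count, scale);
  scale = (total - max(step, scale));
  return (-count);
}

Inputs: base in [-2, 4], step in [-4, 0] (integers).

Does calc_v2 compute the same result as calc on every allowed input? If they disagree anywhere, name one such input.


On input base=-2, step=-4, calc returns 8 while calc_v2 returns 64.
verdict: not equivalent; witness: base=-2, step=-4


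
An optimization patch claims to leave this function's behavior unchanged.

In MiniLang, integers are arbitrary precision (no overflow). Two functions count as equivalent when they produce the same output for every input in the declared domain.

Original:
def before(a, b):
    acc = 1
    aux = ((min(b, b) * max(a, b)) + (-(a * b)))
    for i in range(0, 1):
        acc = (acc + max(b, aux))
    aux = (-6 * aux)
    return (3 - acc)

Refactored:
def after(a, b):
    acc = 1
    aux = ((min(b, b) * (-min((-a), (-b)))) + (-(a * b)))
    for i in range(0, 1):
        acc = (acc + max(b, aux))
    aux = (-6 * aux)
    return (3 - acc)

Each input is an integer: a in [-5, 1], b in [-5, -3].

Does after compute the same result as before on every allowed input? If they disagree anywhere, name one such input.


Comparing the listings, the differences include: min/max/abs usage differs.
As a probe, take a=0, b=-3: before runs acc becomes 1; next aux becomes 0; next at i=0:; next acc becomes 1; next aux becomes 0; next final value 2; after runs acc becomes 1; next aux becomes 0; next at i=0:; next acc becomes 1; next aux becomes 0; next final value 2; both end at 2.
An exhaustive pass over the 21 declared inputs shows identical outputs.
verdict: equivalent


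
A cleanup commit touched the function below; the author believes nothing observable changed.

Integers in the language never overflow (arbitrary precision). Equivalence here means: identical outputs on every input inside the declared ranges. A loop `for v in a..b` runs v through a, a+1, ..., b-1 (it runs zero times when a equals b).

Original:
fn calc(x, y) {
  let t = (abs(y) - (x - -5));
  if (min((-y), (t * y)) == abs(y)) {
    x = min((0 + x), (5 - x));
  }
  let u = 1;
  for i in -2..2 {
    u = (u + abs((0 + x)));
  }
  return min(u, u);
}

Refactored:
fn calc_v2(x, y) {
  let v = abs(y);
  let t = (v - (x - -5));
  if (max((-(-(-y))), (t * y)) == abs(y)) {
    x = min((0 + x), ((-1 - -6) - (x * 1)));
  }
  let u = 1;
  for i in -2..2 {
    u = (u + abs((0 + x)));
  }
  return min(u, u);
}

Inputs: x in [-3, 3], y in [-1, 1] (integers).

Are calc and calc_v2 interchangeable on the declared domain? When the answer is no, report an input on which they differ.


The rewrite breaks on x=3, y=-1, where the results are 9 and 13.
calc: t = -7; (min((-y), (t * y)) == abs(y)) -> true; x = 2; u = 1; [i=-2]; u = 3; [i=-1]; u = 5; [i=0]; u = 7; [i=1]; u = 9; return 9
calc_v2: v = 1; t = -7; (max((-(-(-y))), (t * y)) == abs(y)) -> false; u = 1; [i=-2]; u = 4; [i=-1]; u = 7; [i=0]; u = 10; [i=1]; u = 13; return 13
verdict: not equivalent; witness: x=3, y=-1


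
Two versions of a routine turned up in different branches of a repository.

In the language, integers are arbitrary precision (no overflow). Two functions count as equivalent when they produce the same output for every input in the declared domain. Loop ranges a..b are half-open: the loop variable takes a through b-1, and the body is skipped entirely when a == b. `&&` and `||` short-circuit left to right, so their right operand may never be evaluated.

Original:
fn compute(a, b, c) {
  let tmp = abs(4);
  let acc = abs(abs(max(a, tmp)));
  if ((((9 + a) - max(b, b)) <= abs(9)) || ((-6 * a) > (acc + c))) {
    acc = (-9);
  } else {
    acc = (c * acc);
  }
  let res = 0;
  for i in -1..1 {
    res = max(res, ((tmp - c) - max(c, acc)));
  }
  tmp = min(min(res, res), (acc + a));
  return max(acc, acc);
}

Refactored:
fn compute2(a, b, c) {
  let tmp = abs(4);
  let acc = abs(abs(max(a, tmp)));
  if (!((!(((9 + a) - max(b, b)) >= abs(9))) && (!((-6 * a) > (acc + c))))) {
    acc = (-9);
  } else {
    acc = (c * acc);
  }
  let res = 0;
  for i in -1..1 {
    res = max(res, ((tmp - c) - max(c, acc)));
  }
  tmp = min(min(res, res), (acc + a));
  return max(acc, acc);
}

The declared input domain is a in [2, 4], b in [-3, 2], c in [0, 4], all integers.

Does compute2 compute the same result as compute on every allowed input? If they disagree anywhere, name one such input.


These are not equivalent — on a=2, b=-3, c=0 the outputs split (0 vs -9).
compute: tmp becomes 4; next acc becomes 4; next ((((9 + a) - max(b, b)) <= abs(9)) || ((-6 * a) > (acc + c))) evaluates to false; next acc becomes 0; next res becomes 0; next at i=-1:; next res becomes 4; next at i=0:; next res becomes 4; next tmp becomes 2; next final value 0
compute2: tmp becomes 4; next acc becomes 4; next (!((!(((9 + a) - max(b, b)) >= abs(9))) && (!((-6 * a) > (acc + c))))) evaluates to true; next acc becomes -9; next res becomes 0; next at i=-1:; next res becomes 4; next at i=0:; next res becomes 4; next tmp becomes -7; next final value -9
verdict: not equivalent; witness: a=2, b=-3, c=0


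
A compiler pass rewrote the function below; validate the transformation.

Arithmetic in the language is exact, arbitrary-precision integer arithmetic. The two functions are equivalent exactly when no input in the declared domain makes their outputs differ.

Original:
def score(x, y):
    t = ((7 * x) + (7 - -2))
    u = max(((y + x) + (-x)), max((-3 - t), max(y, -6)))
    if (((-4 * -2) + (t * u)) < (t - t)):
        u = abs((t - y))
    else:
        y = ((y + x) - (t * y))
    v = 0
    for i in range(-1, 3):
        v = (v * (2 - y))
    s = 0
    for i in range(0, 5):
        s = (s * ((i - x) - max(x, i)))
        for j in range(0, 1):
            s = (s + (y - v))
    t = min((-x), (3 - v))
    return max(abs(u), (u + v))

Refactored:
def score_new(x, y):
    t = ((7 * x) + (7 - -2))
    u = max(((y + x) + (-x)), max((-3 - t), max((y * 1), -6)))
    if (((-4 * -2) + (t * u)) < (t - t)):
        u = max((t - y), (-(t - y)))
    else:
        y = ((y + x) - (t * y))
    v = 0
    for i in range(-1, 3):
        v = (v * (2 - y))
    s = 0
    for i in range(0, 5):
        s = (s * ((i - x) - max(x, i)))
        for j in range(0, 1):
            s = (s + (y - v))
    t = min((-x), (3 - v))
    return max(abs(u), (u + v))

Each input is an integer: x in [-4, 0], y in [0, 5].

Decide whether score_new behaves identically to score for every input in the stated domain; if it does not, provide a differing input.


The two are interchangeable: min/max/abs usage differs; and constant usage differs; and arithmetic usage differs, and every declared input agrees.
Tracing x=-4, y=5: score: t := -19 | u := 16 | (((-4 * -2) + (t * u)) < (t - t)): true | u := 24 | v := 0 | iter i=-1: | v := 0 | iter i=0: | v := 0 | iter i=1: | v := 0 | iter i=2: | v := 0 | s := 0 | iter i=0: | s := 0 | iter j=0: | s := 5 | iter i=1: | s := 20 | iter j=0: | s := 25 | iter i=2: | s := 100 | iter j=0: | s := 105 | iter i=3: | s := 420 | iter j=0: | s := 425 | iter i=4: | s := 1700 | iter j=0: | s := 1705 | t := 3 | result 24 | score_new: t := -19 | u := 16 | (((-4 * -2) + (t * u)) < (t - t)): true | u := 24 | v := 0 | iter i=-1: | v := 0 | iter i=0: | v := 0 | iter i=1: | v := 0 | iter i=2: | v := 0 | s := 0 | iter i=0: | s := 0 | iter j=0: | s := 5 | iter i=1: | s := 20 | iter j=0: | s := 25 | iter i=2: | s := 100 | iter j=0: | s := 105 | iter i=3: | s := 420 | iter j=0: | s := 425 | iter i=4: | s := 1700 | iter j=0: | s := 1705 | t := 3 | result 24 — matching result 24.
Every one of the 30 inputs gives matching results.
verdict: equivalent
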